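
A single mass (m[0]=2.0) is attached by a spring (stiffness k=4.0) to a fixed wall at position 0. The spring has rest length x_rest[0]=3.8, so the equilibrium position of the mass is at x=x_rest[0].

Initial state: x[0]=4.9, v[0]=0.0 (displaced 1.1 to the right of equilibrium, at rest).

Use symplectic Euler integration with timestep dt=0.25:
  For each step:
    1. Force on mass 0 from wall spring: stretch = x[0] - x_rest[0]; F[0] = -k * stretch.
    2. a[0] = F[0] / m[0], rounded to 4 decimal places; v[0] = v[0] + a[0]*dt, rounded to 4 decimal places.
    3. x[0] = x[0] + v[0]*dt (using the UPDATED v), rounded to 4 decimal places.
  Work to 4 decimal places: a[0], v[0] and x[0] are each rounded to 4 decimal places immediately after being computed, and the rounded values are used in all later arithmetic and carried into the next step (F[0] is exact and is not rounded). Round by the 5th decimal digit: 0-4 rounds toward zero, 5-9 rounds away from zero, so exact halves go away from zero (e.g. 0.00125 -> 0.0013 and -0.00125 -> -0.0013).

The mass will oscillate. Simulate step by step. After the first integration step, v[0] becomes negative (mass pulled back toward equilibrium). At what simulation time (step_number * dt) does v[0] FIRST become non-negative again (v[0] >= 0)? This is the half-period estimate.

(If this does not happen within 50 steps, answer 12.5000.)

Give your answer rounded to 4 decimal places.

Step 0: x=[4.9000] v=[0.0000]
Step 1: x=[4.7625] v=[-0.5500]
Step 2: x=[4.5047] v=[-1.0313]
Step 3: x=[4.1588] v=[-1.3837]
Step 4: x=[3.7680] v=[-1.5631]
Step 5: x=[3.3812] v=[-1.5471]
Step 6: x=[3.0468] v=[-1.3377]
Step 7: x=[2.8065] v=[-0.9611]
Step 8: x=[2.6904] v=[-0.4644]
Step 9: x=[2.7130] v=[0.0904]
First v>=0 after going negative at step 9, time=2.2500

Answer: 2.2500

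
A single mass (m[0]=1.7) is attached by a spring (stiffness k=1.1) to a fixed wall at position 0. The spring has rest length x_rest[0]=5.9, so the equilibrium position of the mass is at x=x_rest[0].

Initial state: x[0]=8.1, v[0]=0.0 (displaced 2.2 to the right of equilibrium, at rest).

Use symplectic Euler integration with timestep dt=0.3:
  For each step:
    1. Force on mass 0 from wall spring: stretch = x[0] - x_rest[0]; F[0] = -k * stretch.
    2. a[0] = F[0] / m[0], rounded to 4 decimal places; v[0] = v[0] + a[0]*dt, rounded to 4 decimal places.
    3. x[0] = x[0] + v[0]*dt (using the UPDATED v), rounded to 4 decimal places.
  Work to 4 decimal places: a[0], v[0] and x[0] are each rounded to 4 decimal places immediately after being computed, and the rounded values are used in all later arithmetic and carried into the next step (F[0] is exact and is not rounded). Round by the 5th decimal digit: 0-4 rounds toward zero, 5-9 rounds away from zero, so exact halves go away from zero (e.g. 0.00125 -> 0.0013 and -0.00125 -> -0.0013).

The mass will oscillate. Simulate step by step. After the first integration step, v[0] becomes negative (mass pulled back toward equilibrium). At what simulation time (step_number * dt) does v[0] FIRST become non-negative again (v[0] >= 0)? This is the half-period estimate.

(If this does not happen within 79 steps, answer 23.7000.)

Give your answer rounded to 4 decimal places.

Answer: 3.9000

Derivation:
Step 0: x=[8.1000] v=[0.0000]
Step 1: x=[7.9719] v=[-0.4271]
Step 2: x=[7.7231] v=[-0.8293]
Step 3: x=[7.3681] v=[-1.1832]
Step 4: x=[6.9276] v=[-1.4682]
Step 5: x=[6.4273] v=[-1.6677]
Step 6: x=[5.8963] v=[-1.7701]
Step 7: x=[5.3655] v=[-1.7694]
Step 8: x=[4.8658] v=[-1.6656]
Step 9: x=[4.4264] v=[-1.4648]
Step 10: x=[4.0728] v=[-1.1788]
Step 11: x=[3.8256] v=[-0.8241]
Step 12: x=[3.6992] v=[-0.4214]
Step 13: x=[3.7009] v=[0.0058]
First v>=0 after going negative at step 13, time=3.9000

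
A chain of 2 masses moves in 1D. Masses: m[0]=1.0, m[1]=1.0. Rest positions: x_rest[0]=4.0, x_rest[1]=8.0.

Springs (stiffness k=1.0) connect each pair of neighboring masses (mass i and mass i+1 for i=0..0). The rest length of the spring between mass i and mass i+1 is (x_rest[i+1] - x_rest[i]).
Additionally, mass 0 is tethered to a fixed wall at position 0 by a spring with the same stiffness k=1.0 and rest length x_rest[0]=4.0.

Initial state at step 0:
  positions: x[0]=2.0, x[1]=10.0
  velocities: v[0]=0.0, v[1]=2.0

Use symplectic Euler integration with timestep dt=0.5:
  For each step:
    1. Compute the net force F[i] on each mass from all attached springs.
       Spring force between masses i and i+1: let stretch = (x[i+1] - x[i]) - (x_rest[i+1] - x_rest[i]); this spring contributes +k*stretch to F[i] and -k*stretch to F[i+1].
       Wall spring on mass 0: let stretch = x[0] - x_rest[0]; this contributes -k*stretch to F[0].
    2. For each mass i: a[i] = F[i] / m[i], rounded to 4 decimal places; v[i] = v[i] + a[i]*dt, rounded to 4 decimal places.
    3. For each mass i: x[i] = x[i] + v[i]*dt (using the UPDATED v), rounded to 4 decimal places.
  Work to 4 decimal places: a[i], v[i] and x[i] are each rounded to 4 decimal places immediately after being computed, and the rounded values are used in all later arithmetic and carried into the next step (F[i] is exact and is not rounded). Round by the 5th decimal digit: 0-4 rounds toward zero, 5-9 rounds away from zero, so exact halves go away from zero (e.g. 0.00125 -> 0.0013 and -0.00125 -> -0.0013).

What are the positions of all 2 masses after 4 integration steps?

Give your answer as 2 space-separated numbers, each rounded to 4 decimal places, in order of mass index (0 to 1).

Answer: 7.6641 8.9688

Derivation:
Step 0: x=[2.0000 10.0000] v=[0.0000 2.0000]
Step 1: x=[3.5000 10.0000] v=[3.0000 0.0000]
Step 2: x=[5.7500 9.3750] v=[4.5000 -1.2500]
Step 3: x=[7.4688 8.8438] v=[3.4375 -1.0625]
Step 4: x=[7.6641 8.9688] v=[0.3906 0.2500]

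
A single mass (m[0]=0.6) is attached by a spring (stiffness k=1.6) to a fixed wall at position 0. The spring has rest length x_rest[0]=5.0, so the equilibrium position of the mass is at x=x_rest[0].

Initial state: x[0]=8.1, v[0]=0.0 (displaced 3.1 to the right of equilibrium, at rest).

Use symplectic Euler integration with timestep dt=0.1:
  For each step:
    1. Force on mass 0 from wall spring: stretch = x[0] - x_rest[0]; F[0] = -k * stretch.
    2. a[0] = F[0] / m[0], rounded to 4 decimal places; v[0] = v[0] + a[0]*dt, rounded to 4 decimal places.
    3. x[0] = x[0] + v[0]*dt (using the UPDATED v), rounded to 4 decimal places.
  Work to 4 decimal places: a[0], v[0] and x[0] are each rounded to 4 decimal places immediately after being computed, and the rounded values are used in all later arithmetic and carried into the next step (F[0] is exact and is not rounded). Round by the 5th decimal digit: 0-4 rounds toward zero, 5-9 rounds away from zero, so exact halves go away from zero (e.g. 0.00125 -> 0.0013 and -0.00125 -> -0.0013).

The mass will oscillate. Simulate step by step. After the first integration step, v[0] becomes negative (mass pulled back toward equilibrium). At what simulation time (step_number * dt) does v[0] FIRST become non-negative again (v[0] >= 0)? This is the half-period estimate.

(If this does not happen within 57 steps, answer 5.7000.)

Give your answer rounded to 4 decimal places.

Step 0: x=[8.1000] v=[0.0000]
Step 1: x=[8.0173] v=[-0.8267]
Step 2: x=[7.8542] v=[-1.6313]
Step 3: x=[7.6150] v=[-2.3924]
Step 4: x=[7.3060] v=[-3.0897]
Step 5: x=[6.9355] v=[-3.7046]
Step 6: x=[6.5134] v=[-4.2207]
Step 7: x=[6.0510] v=[-4.6243]
Step 8: x=[5.5605] v=[-4.9046]
Step 9: x=[5.0551] v=[-5.0541]
Step 10: x=[4.5482] v=[-5.0688]
Step 11: x=[4.0534] v=[-4.9483]
Step 12: x=[3.5838] v=[-4.6959]
Step 13: x=[3.1520] v=[-4.3183]
Step 14: x=[2.7695] v=[-3.8255]
Step 15: x=[2.4464] v=[-3.2307]
Step 16: x=[2.1914] v=[-2.5497]
Step 17: x=[2.0113] v=[-1.8007]
Step 18: x=[1.9109] v=[-1.0037]
Step 19: x=[1.8929] v=[-0.1799]
Step 20: x=[1.9578] v=[0.6487]
First v>=0 after going negative at step 20, time=2.0000

Answer: 2.0000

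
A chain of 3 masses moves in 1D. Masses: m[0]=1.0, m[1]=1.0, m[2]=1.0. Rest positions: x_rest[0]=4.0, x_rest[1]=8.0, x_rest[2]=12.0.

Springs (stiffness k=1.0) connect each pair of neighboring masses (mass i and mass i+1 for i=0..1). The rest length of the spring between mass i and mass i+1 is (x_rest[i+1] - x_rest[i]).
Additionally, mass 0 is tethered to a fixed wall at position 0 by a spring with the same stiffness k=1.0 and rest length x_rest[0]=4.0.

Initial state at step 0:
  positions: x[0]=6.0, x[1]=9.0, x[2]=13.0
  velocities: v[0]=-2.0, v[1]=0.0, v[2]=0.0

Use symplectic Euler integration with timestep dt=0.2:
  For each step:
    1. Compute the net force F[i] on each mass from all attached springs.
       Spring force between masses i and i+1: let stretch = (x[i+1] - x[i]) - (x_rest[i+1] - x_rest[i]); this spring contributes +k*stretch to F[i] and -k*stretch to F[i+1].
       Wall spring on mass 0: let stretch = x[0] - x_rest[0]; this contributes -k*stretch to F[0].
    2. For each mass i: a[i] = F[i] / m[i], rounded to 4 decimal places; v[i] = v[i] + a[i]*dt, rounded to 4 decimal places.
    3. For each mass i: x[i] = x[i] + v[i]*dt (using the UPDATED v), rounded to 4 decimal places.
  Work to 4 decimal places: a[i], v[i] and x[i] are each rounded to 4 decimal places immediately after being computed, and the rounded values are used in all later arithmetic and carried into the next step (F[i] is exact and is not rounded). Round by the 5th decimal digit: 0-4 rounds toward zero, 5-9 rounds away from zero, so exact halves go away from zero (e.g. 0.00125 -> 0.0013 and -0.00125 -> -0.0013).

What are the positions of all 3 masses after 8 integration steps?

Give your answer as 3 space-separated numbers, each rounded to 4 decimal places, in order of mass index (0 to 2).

Answer: 2.3272 8.4135 13.0635

Derivation:
Step 0: x=[6.0000 9.0000 13.0000] v=[-2.0000 0.0000 0.0000]
Step 1: x=[5.4800 9.0400 13.0000] v=[-2.6000 0.2000 0.0000]
Step 2: x=[4.8832 9.0960 13.0016] v=[-2.9840 0.2800 0.0080]
Step 3: x=[4.2596 9.1397 13.0070] v=[-3.1181 0.2186 0.0269]
Step 4: x=[3.6608 9.1429 13.0177] v=[-2.9940 0.0160 0.0534]
Step 5: x=[3.1349 9.0818 13.0334] v=[-2.6297 -0.3055 0.0784]
Step 6: x=[2.7214 8.9409 13.0510] v=[-2.0673 -0.7046 0.0881]
Step 7: x=[2.4479 8.7156 13.0642] v=[-1.3677 -1.1265 0.0661]
Step 8: x=[2.3272 8.4135 13.0635] v=[-0.6037 -1.5103 -0.0036]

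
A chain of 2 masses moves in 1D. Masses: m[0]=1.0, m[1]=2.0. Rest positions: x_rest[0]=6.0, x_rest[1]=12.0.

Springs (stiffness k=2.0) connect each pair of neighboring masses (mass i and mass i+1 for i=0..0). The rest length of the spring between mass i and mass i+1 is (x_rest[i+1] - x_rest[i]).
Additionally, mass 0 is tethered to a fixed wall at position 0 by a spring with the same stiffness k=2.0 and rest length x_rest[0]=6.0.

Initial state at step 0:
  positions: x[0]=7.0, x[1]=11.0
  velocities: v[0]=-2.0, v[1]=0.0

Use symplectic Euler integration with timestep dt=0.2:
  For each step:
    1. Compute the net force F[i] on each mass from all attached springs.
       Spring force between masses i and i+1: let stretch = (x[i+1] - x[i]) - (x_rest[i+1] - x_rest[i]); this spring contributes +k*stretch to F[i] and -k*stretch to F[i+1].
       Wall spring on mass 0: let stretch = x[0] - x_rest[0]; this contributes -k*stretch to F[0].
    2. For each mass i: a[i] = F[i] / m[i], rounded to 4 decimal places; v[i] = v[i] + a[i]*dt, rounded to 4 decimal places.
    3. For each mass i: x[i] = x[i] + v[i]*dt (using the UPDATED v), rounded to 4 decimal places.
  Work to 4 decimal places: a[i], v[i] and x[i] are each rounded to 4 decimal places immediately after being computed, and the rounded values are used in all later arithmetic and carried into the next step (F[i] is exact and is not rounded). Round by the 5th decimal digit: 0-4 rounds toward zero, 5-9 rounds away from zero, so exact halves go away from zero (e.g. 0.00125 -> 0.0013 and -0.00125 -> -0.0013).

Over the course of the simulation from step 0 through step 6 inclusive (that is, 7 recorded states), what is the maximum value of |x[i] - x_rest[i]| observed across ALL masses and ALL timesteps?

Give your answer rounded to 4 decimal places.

Step 0: x=[7.0000 11.0000] v=[-2.0000 0.0000]
Step 1: x=[6.3600 11.0800] v=[-3.2000 0.4000]
Step 2: x=[5.5888 11.2112] v=[-3.8560 0.6560]
Step 3: x=[4.8203 11.3575] v=[-3.8426 0.7315]
Step 4: x=[4.1891 11.4823] v=[-3.1558 0.6241]
Step 5: x=[3.8063 11.5554] v=[-1.9142 0.3655]
Step 6: x=[3.7389 11.5585] v=[-0.3371 0.0157]
Max displacement = 2.2611

Answer: 2.2611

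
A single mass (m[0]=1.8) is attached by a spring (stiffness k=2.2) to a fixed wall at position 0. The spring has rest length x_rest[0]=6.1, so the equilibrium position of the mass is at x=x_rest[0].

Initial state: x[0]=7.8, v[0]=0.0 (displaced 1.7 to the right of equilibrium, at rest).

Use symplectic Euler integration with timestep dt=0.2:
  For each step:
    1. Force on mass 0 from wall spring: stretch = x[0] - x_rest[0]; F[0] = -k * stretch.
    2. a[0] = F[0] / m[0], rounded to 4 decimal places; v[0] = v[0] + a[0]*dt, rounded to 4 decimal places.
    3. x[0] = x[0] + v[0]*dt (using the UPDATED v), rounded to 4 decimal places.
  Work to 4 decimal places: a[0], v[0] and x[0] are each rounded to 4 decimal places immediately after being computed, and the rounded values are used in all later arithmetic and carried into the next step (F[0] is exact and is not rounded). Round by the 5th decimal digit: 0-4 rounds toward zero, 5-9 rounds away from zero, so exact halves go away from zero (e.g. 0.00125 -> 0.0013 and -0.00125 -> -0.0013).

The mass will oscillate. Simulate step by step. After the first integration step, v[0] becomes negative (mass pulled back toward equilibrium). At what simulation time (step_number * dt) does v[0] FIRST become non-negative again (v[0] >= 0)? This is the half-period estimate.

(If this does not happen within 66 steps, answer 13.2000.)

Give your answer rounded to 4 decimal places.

Step 0: x=[7.8000] v=[0.0000]
Step 1: x=[7.7169] v=[-0.4156]
Step 2: x=[7.5547] v=[-0.8108]
Step 3: x=[7.3214] v=[-1.1664]
Step 4: x=[7.0284] v=[-1.4650]
Step 5: x=[6.6900] v=[-1.6919]
Step 6: x=[6.3228] v=[-1.8361]
Step 7: x=[5.9447] v=[-1.8906]
Step 8: x=[5.5742] v=[-1.8526]
Step 9: x=[5.2294] v=[-1.7241]
Step 10: x=[4.9271] v=[-1.5113]
Step 11: x=[4.6822] v=[-1.2246]
Step 12: x=[4.5066] v=[-0.8780]
Step 13: x=[4.4089] v=[-0.4885]
Step 14: x=[4.3939] v=[-0.0751]
Step 15: x=[4.4623] v=[0.3419]
First v>=0 after going negative at step 15, time=3.0000

Answer: 3.0000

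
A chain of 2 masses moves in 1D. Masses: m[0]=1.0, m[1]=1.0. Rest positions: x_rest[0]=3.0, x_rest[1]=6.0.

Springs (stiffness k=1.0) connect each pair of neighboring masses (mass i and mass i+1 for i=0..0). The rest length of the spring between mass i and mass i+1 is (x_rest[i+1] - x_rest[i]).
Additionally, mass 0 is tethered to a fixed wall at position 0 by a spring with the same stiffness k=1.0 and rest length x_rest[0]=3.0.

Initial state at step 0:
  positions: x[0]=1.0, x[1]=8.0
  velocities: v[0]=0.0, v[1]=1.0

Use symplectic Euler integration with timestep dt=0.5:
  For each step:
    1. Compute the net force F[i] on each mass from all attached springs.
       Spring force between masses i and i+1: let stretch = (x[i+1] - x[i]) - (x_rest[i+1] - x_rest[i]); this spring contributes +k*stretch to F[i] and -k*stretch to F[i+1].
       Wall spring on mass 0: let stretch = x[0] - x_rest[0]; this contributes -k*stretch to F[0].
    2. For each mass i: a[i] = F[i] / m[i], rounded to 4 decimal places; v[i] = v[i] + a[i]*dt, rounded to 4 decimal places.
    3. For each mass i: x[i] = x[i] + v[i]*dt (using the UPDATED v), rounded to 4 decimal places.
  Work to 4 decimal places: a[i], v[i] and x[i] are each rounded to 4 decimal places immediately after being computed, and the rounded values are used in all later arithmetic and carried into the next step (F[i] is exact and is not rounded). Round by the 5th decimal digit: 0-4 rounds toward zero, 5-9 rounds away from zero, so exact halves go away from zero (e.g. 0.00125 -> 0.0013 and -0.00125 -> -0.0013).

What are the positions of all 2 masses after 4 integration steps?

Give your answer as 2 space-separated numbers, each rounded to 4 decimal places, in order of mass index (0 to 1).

Answer: 5.9141 5.8829

Derivation:
Step 0: x=[1.0000 8.0000] v=[0.0000 1.0000]
Step 1: x=[2.5000 7.5000] v=[3.0000 -1.0000]
Step 2: x=[4.6250 6.5000] v=[4.2500 -2.0000]
Step 3: x=[6.0625 5.7813] v=[2.8750 -1.4375]
Step 4: x=[5.9141 5.8829] v=[-0.2969 0.2031]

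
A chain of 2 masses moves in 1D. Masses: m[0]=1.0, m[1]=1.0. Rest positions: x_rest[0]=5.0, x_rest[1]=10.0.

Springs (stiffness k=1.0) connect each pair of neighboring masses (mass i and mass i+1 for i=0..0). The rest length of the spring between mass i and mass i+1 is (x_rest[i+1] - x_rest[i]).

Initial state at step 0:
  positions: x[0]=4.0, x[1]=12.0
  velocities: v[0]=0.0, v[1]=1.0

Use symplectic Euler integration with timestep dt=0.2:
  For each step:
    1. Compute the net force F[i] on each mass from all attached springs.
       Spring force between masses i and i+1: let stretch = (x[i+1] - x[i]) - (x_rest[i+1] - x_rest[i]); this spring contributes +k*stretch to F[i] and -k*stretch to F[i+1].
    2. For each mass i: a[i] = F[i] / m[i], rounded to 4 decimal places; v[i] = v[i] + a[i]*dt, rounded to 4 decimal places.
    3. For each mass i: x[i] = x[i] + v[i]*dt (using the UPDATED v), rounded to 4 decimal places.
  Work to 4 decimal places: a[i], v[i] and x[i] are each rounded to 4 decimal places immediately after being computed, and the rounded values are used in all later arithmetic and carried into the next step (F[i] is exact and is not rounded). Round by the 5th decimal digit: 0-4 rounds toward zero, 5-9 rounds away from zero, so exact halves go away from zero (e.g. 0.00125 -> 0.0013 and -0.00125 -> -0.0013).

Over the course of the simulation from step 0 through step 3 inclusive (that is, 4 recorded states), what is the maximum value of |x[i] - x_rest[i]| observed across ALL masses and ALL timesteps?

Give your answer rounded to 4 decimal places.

Answer: 2.0800

Derivation:
Step 0: x=[4.0000 12.0000] v=[0.0000 1.0000]
Step 1: x=[4.1200 12.0800] v=[0.6000 0.4000]
Step 2: x=[4.3584 12.0416] v=[1.1920 -0.1920]
Step 3: x=[4.7041 11.8959] v=[1.7286 -0.7286]
Max displacement = 2.0800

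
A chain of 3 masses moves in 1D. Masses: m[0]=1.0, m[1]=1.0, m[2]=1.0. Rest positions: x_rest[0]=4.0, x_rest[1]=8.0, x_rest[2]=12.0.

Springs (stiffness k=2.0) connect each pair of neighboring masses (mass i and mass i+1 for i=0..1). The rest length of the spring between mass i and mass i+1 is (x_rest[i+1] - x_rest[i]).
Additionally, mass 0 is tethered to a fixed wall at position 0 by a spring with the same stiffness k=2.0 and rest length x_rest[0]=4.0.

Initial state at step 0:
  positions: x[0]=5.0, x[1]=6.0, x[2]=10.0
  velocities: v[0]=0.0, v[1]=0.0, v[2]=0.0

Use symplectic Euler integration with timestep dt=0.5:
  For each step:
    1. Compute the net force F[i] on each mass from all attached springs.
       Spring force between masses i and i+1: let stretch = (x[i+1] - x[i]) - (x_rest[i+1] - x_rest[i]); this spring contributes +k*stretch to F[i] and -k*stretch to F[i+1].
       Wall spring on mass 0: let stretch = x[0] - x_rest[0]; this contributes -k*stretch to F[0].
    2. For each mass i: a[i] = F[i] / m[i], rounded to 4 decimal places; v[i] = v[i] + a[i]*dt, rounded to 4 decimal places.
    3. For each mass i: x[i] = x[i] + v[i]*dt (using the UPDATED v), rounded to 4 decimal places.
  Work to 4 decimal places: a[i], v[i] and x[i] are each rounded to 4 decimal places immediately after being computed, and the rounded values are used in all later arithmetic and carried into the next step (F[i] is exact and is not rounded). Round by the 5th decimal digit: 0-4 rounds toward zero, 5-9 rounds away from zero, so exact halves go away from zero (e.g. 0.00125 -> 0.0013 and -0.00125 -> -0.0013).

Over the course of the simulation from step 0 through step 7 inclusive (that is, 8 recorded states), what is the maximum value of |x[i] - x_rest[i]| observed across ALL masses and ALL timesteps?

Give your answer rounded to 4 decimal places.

Step 0: x=[5.0000 6.0000 10.0000] v=[0.0000 0.0000 0.0000]
Step 1: x=[3.0000 7.5000 10.0000] v=[-4.0000 3.0000 0.0000]
Step 2: x=[1.7500 8.0000 10.7500] v=[-2.5000 1.0000 1.5000]
Step 3: x=[2.7500 6.7500 12.1250] v=[2.0000 -2.5000 2.7500]
Step 4: x=[4.3750 6.1875 12.8125] v=[3.2500 -1.1250 1.3750]
Step 5: x=[4.7188 8.0313 12.1875] v=[0.6875 3.6875 -1.2500]
Step 6: x=[4.3594 10.2969 11.4844] v=[-0.7188 4.5312 -1.4062]
Step 7: x=[4.7891 10.1875 12.1876] v=[0.8593 -0.2188 1.4063]
Max displacement = 2.2969

Answer: 2.2969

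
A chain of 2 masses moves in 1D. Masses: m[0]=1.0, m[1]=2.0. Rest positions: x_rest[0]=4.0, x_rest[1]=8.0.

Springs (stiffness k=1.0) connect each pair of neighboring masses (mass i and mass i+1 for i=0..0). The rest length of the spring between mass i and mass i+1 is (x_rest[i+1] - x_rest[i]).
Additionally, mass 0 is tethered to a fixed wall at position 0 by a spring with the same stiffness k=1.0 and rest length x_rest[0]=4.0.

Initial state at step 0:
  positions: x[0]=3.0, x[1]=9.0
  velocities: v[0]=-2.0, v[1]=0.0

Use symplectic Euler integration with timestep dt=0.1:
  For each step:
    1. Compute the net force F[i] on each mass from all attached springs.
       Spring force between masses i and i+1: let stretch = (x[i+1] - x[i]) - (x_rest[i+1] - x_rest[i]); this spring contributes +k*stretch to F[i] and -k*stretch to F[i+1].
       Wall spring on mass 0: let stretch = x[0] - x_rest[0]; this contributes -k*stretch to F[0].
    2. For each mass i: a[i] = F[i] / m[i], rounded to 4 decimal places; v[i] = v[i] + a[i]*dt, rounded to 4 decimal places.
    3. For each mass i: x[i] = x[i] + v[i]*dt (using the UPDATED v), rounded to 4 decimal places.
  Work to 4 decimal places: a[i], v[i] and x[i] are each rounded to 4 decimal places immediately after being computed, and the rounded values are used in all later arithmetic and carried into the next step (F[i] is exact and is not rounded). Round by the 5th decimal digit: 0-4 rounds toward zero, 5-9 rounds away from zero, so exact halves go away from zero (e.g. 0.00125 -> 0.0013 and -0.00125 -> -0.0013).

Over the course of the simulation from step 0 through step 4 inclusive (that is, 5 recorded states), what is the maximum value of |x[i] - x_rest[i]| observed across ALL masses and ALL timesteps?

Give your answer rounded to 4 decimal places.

Step 0: x=[3.0000 9.0000] v=[-2.0000 0.0000]
Step 1: x=[2.8300 8.9900] v=[-1.7000 -0.1000]
Step 2: x=[2.6933 8.9692] v=[-1.3670 -0.2080]
Step 3: x=[2.5924 8.9370] v=[-1.0087 -0.3218]
Step 4: x=[2.5291 8.8931] v=[-0.6335 -0.4390]
Max displacement = 1.4709

Answer: 1.4709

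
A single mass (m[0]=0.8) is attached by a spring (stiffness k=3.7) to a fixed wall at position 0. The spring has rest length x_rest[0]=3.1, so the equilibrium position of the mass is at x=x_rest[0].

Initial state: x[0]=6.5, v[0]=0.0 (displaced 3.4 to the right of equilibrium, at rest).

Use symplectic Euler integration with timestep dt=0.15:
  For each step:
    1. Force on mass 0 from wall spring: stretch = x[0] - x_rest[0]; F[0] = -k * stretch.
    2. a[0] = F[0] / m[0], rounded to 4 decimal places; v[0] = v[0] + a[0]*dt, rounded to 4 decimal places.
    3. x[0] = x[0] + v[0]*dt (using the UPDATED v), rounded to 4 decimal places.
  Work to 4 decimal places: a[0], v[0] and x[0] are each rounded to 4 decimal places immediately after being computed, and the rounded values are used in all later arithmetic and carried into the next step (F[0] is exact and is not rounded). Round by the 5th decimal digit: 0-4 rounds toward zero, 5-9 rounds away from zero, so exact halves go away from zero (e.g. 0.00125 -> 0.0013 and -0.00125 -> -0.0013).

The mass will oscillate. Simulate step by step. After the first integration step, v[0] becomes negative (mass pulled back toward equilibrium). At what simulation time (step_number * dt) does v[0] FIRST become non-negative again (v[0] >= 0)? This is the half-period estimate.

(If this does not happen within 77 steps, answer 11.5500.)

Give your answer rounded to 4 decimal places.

Step 0: x=[6.5000] v=[0.0000]
Step 1: x=[6.1462] v=[-2.3588]
Step 2: x=[5.4754] v=[-4.4721]
Step 3: x=[4.5574] v=[-6.1200]
Step 4: x=[3.4877] v=[-7.1311]
Step 5: x=[2.3777] v=[-7.4001]
Step 6: x=[1.3429] v=[-6.8990]
Step 7: x=[0.4909] v=[-5.6800]
Step 8: x=[-0.0896] v=[-3.8699]
Step 9: x=[-0.3382] v=[-1.6571]
Step 10: x=[-0.2290] v=[0.7282]
First v>=0 after going negative at step 10, time=1.5000

Answer: 1.5000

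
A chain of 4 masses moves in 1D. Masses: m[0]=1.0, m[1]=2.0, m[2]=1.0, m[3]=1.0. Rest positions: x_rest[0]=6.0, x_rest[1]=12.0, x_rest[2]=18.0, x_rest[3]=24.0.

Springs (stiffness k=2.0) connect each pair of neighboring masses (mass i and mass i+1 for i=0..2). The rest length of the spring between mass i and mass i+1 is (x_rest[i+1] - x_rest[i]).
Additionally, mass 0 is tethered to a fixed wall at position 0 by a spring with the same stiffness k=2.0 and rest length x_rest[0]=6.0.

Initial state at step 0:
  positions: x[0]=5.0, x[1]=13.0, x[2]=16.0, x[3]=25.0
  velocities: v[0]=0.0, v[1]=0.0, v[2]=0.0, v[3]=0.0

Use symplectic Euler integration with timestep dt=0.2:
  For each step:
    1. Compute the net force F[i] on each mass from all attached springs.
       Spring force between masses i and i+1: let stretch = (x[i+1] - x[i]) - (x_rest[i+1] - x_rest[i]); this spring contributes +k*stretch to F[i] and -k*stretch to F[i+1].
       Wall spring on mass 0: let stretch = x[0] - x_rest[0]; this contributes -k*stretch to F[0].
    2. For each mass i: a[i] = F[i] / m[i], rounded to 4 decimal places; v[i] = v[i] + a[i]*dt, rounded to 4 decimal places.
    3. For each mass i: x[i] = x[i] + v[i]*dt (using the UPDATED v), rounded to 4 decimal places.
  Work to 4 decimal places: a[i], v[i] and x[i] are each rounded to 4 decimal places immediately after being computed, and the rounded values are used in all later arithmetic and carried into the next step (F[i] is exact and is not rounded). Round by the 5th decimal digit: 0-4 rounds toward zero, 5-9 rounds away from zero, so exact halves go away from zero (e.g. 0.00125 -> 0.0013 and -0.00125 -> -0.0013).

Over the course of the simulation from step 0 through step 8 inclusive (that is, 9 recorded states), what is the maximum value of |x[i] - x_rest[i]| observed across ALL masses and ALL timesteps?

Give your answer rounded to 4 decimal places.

Answer: 2.1749

Derivation:
Step 0: x=[5.0000 13.0000 16.0000 25.0000] v=[0.0000 0.0000 0.0000 0.0000]
Step 1: x=[5.2400 12.8000 16.4800 24.7600] v=[1.2000 -1.0000 2.4000 -1.2000]
Step 2: x=[5.6656 12.4448 17.3280 24.3376] v=[2.1280 -1.7760 4.2400 -2.1120]
Step 3: x=[6.1803 12.0138 18.3461 23.8344] v=[2.5734 -2.1552 5.0906 -2.5158]
Step 4: x=[6.6672 11.6027 19.2967 23.3722] v=[2.4347 -2.0554 4.7530 -2.3111]
Step 5: x=[7.0156 11.3020 19.9578 23.0639] v=[1.7420 -1.5037 3.3056 -1.5413]
Step 6: x=[7.1457 11.1760 20.1749 22.9872] v=[0.6503 -0.6298 1.0857 -0.3837]
Step 7: x=[7.0265 11.2488 19.8971 23.1655] v=[-0.5959 0.3639 -1.3889 0.8914]
Step 8: x=[6.6830 11.4986 19.1889 23.5623] v=[-1.7176 1.2491 -3.5409 1.9840]
Max displacement = 2.1749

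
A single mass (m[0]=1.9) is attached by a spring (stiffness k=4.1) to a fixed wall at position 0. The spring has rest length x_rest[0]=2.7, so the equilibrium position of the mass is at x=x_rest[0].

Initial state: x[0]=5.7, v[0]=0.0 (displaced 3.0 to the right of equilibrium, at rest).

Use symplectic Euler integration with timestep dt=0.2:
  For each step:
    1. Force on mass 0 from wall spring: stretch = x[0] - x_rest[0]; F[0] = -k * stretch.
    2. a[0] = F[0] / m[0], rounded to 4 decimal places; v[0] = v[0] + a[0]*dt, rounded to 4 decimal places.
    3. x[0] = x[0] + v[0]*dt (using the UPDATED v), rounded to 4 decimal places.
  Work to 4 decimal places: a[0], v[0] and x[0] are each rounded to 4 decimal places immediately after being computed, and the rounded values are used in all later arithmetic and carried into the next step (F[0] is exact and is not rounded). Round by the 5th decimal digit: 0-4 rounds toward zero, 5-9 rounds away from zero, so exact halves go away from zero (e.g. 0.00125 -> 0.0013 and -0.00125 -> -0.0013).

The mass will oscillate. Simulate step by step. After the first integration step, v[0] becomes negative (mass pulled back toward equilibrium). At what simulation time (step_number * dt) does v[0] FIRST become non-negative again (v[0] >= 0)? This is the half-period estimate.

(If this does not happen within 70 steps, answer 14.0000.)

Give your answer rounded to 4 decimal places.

Answer: 2.2000

Derivation:
Step 0: x=[5.7000] v=[0.0000]
Step 1: x=[5.4411] v=[-1.2947]
Step 2: x=[4.9456] v=[-2.4777]
Step 3: x=[4.2562] v=[-3.4469]
Step 4: x=[3.4325] v=[-4.1185]
Step 5: x=[2.5456] v=[-4.4346]
Step 6: x=[1.6720] v=[-4.3680]
Step 7: x=[0.8871] v=[-3.9243]
Step 8: x=[0.2587] v=[-3.1419]
Step 9: x=[-0.1590] v=[-2.0883]
Step 10: x=[-0.3299] v=[-0.8544]
Step 11: x=[-0.2393] v=[0.4532]
First v>=0 after going negative at step 11, time=2.2000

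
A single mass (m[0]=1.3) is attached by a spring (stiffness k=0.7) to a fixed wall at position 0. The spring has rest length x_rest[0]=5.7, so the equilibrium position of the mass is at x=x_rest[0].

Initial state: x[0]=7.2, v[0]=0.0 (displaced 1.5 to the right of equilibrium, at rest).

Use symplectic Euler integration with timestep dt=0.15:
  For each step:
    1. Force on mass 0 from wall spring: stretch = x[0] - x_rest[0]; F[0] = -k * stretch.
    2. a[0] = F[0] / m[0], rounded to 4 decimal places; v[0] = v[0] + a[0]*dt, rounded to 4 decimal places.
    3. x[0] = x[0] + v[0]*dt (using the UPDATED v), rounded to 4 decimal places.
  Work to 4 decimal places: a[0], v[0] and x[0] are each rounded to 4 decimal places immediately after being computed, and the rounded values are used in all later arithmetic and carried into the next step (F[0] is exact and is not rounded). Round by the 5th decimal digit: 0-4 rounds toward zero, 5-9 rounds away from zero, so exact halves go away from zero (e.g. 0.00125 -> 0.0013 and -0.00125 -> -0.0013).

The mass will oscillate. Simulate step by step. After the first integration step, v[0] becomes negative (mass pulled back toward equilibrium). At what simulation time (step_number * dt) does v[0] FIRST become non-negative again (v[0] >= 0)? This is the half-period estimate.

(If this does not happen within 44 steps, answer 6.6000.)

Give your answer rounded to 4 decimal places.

Step 0: x=[7.2000] v=[0.0000]
Step 1: x=[7.1818] v=[-0.1212]
Step 2: x=[7.1457] v=[-0.2409]
Step 3: x=[7.0920] v=[-0.3577]
Step 4: x=[7.0215] v=[-0.4701]
Step 5: x=[6.9350] v=[-0.5768]
Step 6: x=[6.8335] v=[-0.6766]
Step 7: x=[6.7183] v=[-0.7681]
Step 8: x=[6.5908] v=[-0.8503]
Step 9: x=[6.4525] v=[-0.9223]
Step 10: x=[6.3050] v=[-0.9831]
Step 11: x=[6.1502] v=[-1.0320]
Step 12: x=[5.9899] v=[-1.0684]
Step 13: x=[5.8261] v=[-1.0918]
Step 14: x=[5.6608] v=[-1.1020]
Step 15: x=[5.4960] v=[-1.0988]
Step 16: x=[5.3337] v=[-1.0823]
Step 17: x=[5.1758] v=[-1.0527]
Step 18: x=[5.0242] v=[-1.0104]
Step 19: x=[4.8808] v=[-0.9558]
Step 20: x=[4.7474] v=[-0.8896]
Step 21: x=[4.6255] v=[-0.8127]
Step 22: x=[4.5166] v=[-0.7259]
Step 23: x=[4.4221] v=[-0.6303]
Step 24: x=[4.3430] v=[-0.5271]
Step 25: x=[4.2804] v=[-0.4175]
Step 26: x=[4.2350] v=[-0.3028]
Step 27: x=[4.2073] v=[-0.1845]
Step 28: x=[4.1977] v=[-0.0639]
Step 29: x=[4.2063] v=[0.0574]
First v>=0 after going negative at step 29, time=4.3500

Answer: 4.3500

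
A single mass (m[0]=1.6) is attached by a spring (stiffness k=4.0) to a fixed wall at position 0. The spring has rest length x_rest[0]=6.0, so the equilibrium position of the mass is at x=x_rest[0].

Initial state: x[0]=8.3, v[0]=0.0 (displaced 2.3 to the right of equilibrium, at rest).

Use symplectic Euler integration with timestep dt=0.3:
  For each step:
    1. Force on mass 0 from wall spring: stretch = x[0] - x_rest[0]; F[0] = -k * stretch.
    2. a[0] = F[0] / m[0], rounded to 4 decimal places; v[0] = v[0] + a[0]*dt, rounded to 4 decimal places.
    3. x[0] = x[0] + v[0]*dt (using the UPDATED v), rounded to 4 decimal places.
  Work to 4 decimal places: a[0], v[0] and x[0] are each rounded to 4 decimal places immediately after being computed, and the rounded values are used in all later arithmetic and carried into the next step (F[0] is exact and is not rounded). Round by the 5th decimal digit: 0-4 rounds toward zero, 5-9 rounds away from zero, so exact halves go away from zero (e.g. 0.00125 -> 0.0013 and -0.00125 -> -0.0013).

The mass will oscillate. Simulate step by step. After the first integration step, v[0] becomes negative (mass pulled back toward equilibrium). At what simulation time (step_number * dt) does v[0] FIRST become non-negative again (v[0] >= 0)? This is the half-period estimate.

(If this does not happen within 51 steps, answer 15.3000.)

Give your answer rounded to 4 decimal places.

Step 0: x=[8.3000] v=[0.0000]
Step 1: x=[7.7825] v=[-1.7250]
Step 2: x=[6.8639] v=[-3.0619]
Step 3: x=[5.7510] v=[-3.7098]
Step 4: x=[4.6941] v=[-3.5231]
Step 5: x=[3.9310] v=[-2.5437]
Step 6: x=[3.6334] v=[-0.9920]
Step 7: x=[3.8683] v=[0.7830]
First v>=0 after going negative at step 7, time=2.1000

Answer: 2.1000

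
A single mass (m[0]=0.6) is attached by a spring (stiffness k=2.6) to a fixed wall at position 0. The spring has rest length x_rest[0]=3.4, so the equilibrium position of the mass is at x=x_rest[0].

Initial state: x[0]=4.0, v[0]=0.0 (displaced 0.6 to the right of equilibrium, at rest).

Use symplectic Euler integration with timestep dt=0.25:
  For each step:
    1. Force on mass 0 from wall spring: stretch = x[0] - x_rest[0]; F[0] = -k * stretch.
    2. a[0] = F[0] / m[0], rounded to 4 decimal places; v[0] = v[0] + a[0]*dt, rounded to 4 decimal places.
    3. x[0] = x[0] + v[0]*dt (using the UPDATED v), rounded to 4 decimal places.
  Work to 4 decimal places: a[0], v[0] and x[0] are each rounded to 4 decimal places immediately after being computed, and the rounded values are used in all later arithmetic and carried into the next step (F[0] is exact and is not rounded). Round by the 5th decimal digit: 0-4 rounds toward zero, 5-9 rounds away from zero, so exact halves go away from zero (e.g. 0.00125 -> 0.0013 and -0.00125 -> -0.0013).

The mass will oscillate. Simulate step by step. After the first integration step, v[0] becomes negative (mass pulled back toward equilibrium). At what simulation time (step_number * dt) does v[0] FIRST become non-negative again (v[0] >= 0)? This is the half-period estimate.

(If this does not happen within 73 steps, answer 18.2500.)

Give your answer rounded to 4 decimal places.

Answer: 1.5000

Derivation:
Step 0: x=[4.0000] v=[0.0000]
Step 1: x=[3.8375] v=[-0.6500]
Step 2: x=[3.5565] v=[-1.1240]
Step 3: x=[3.2331] v=[-1.2936]
Step 4: x=[2.9549] v=[-1.1128]
Step 5: x=[2.7973] v=[-0.6306]
Step 6: x=[2.8029] v=[0.0223]
First v>=0 after going negative at step 6, time=1.5000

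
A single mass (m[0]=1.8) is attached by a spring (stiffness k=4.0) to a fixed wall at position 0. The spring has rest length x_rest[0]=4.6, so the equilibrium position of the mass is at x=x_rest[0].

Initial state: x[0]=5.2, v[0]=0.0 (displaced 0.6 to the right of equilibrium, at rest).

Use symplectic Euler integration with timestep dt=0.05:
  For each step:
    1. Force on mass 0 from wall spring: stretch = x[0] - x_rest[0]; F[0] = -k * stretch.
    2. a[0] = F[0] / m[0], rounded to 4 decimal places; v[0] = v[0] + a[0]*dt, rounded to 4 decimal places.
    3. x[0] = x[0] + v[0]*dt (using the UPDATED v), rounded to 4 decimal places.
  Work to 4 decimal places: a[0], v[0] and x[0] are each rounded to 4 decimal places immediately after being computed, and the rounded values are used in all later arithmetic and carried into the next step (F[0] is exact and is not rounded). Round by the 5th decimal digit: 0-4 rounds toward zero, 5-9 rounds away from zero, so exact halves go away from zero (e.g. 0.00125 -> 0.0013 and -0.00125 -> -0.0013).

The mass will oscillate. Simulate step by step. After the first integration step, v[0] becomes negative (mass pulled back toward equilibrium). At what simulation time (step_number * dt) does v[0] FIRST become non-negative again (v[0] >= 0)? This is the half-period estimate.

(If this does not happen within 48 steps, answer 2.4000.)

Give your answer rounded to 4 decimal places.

Answer: 2.1500

Derivation:
Step 0: x=[5.2000] v=[0.0000]
Step 1: x=[5.1967] v=[-0.0667]
Step 2: x=[5.1901] v=[-0.1330]
Step 3: x=[5.1802] v=[-0.1986]
Step 4: x=[5.1670] v=[-0.2631]
Step 5: x=[5.1507] v=[-0.3261]
Step 6: x=[5.1313] v=[-0.3873]
Step 7: x=[5.1090] v=[-0.4463]
Step 8: x=[5.0839] v=[-0.5029]
Step 9: x=[5.0561] v=[-0.5567]
Step 10: x=[5.0257] v=[-0.6074]
Step 11: x=[4.9930] v=[-0.6547]
Step 12: x=[4.9581] v=[-0.6984]
Step 13: x=[4.9212] v=[-0.7382]
Step 14: x=[4.8825] v=[-0.7739]
Step 15: x=[4.8422] v=[-0.8053]
Step 16: x=[4.8006] v=[-0.8322]
Step 17: x=[4.7579] v=[-0.8545]
Step 18: x=[4.7143] v=[-0.8720]
Step 19: x=[4.6701] v=[-0.8847]
Step 20: x=[4.6255] v=[-0.8925]
Step 21: x=[4.5807] v=[-0.8953]
Step 22: x=[4.5360] v=[-0.8932]
Step 23: x=[4.4917] v=[-0.8861]
Step 24: x=[4.4480] v=[-0.8741]
Step 25: x=[4.4051] v=[-0.8572]
Step 26: x=[4.3633] v=[-0.8355]
Step 27: x=[4.3228] v=[-0.8092]
Step 28: x=[4.2839] v=[-0.7784]
Step 29: x=[4.2467] v=[-0.7433]
Step 30: x=[4.2115] v=[-0.7040]
Step 31: x=[4.1785] v=[-0.6608]
Step 32: x=[4.1478] v=[-0.6140]
Step 33: x=[4.1196] v=[-0.5638]
Step 34: x=[4.0941] v=[-0.5104]
Step 35: x=[4.0714] v=[-0.4542]
Step 36: x=[4.0516] v=[-0.3955]
Step 37: x=[4.0349] v=[-0.3346]
Step 38: x=[4.0213] v=[-0.2718]
Step 39: x=[4.0109] v=[-0.2075]
Step 40: x=[4.0038] v=[-0.1420]
Step 41: x=[4.0000] v=[-0.0758]
Step 42: x=[3.9995] v=[-0.0091]
Step 43: x=[4.0024] v=[0.0576]
First v>=0 after going negative at step 43, time=2.1500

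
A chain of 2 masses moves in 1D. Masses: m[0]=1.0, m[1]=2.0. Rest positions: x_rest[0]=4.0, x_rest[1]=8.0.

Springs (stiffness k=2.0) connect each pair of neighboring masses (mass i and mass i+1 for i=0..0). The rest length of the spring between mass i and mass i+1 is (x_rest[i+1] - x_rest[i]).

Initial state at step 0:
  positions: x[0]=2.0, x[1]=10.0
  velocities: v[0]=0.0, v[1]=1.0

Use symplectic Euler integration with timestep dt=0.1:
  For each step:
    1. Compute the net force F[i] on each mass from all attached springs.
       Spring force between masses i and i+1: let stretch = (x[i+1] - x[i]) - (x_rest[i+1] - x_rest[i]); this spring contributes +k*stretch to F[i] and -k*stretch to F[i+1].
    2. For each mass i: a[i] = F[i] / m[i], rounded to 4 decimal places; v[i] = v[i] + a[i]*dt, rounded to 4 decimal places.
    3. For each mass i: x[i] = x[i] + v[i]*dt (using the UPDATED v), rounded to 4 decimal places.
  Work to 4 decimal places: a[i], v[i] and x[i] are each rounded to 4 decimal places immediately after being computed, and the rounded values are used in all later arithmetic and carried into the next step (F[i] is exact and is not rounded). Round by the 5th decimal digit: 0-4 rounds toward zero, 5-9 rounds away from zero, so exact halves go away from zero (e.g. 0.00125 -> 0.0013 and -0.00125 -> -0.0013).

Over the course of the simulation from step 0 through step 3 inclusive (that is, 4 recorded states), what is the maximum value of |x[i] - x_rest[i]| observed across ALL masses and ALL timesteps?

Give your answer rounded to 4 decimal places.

Step 0: x=[2.0000 10.0000] v=[0.0000 1.0000]
Step 1: x=[2.0800 10.0600] v=[0.8000 0.6000]
Step 2: x=[2.2396 10.0802] v=[1.5960 0.2020]
Step 3: x=[2.4760 10.0620] v=[2.3641 -0.1821]
Max displacement = 2.0802

Answer: 2.0802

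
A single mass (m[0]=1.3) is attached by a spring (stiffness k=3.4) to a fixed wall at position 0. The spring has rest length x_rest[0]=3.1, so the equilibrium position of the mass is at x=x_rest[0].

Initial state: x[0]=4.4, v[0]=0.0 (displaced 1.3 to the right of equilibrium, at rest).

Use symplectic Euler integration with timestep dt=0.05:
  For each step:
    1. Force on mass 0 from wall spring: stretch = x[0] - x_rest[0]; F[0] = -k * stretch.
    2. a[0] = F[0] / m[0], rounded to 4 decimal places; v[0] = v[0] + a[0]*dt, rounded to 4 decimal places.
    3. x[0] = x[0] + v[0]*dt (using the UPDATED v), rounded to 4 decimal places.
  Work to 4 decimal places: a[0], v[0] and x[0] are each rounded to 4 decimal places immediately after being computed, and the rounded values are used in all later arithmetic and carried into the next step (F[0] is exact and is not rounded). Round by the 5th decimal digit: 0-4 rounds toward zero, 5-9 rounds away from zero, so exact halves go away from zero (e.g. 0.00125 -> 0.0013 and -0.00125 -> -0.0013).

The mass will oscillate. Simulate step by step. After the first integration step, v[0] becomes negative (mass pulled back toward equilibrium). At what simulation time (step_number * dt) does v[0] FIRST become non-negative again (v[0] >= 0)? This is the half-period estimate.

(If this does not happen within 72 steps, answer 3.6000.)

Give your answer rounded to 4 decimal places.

Answer: 1.9500

Derivation:
Step 0: x=[4.4000] v=[0.0000]
Step 1: x=[4.3915] v=[-0.1700]
Step 2: x=[4.3746] v=[-0.3389]
Step 3: x=[4.3493] v=[-0.5056]
Step 4: x=[4.3159] v=[-0.6690]
Step 5: x=[4.2745] v=[-0.8280]
Step 6: x=[4.2254] v=[-0.9816]
Step 7: x=[4.1690] v=[-1.1288]
Step 8: x=[4.1056] v=[-1.2686]
Step 9: x=[4.0356] v=[-1.4001]
Step 10: x=[3.9595] v=[-1.5225]
Step 11: x=[3.8778] v=[-1.6349]
Step 12: x=[3.7910] v=[-1.7366]
Step 13: x=[3.6997] v=[-1.8270]
Step 14: x=[3.6044] v=[-1.9054]
Step 15: x=[3.5058] v=[-1.9714]
Step 16: x=[3.4046] v=[-2.0245]
Step 17: x=[3.3014] v=[-2.0643]
Step 18: x=[3.1969] v=[-2.0906]
Step 19: x=[3.0917] v=[-2.1033]
Step 20: x=[2.9866] v=[-2.1022]
Step 21: x=[2.8822] v=[-2.0874]
Step 22: x=[2.7793] v=[-2.0589]
Step 23: x=[2.6785] v=[-2.0170]
Step 24: x=[2.5804] v=[-1.9619]
Step 25: x=[2.4857] v=[-1.8940]
Step 26: x=[2.3950] v=[-1.8137]
Step 27: x=[2.3089] v=[-1.7215]
Step 28: x=[2.2280] v=[-1.6181]
Step 29: x=[2.1528] v=[-1.5041]
Step 30: x=[2.0838] v=[-1.3802]
Step 31: x=[2.0214] v=[-1.2473]
Step 32: x=[1.9661] v=[-1.1063]
Step 33: x=[1.9182] v=[-0.9580]
Step 34: x=[1.8780] v=[-0.8035]
Step 35: x=[1.8458] v=[-0.6437]
Step 36: x=[1.8218] v=[-0.4797]
Step 37: x=[1.8062] v=[-0.3126]
Step 38: x=[1.7990] v=[-0.1434]
Step 39: x=[1.8003] v=[0.0267]
First v>=0 after going negative at step 39, time=1.9500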